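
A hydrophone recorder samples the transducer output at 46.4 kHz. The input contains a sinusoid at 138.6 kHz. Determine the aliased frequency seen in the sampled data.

138.6 kHz mod fs = 45.8 kHz.
45.8 kHz > fs/2 = 23.2 kHz, folds to fs − 45.8 kHz = 0.6 kHz.

0.6 kHz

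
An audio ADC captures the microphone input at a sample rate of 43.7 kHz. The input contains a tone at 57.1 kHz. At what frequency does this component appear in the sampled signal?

13.4 kHz

57.1 kHz mod fs = 13.4 kHz.
13.4 kHz ≤ fs/2 = 21.85 kHz, appears at 13.4 kHz.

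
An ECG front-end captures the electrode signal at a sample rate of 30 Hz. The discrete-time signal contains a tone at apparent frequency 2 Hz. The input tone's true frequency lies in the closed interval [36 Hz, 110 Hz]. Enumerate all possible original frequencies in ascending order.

Frequencies that alias to 2 Hz are k·fs ± 2 Hz for integer k ≥ 0.
k=0: 2 Hz.
k=1: 28 Hz, 32 Hz.
k=2: 58 Hz, 62 Hz.
k=3: 88 Hz, 92 Hz.
k=4: 118 Hz, 122 Hz.
Within [36 Hz, 110 Hz]: 58 Hz, 62 Hz, 88 Hz, 92 Hz.

58 Hz, 62 Hz, 88 Hz, 92 Hz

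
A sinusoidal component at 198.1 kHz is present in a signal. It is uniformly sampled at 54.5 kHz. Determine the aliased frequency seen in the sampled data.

198.1 kHz mod fs = 34.6 kHz.
34.6 kHz > fs/2 = 27.25 kHz, folds to fs − 34.6 kHz = 19.9 kHz.

19.9 kHz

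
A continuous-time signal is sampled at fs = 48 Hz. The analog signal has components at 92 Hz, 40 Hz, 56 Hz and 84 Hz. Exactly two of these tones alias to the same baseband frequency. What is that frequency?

fs/2 = 24 Hz.
92 Hz mod fs = 44 Hz.
44 Hz > fs/2 = 24 Hz, folds to fs − 44 Hz = 4 Hz.
40 Hz > fs/2 = 24 Hz, folds to fs − 40 Hz = 8 Hz.
56 Hz mod fs = 8 Hz.
8 Hz ≤ fs/2 = 24 Hz, appears at 8 Hz.
84 Hz mod fs = 36 Hz.
36 Hz > fs/2 = 24 Hz, folds to fs − 36 Hz = 12 Hz.
40 Hz and 56 Hz both map to 8 Hz.

8 Hz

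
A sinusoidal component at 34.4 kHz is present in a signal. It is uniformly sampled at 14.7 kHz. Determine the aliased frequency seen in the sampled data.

34.4 kHz mod fs = 5 kHz.
5 kHz ≤ fs/2 = 7.35 kHz, appears at 5 kHz.

5 kHz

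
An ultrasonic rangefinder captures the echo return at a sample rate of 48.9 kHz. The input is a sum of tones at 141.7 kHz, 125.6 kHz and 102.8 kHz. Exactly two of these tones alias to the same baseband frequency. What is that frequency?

fs/2 = 24.45 kHz.
141.7 kHz mod fs = 43.9 kHz.
43.9 kHz > fs/2 = 24.45 kHz, folds to fs − 43.9 kHz = 5 kHz.
125.6 kHz mod fs = 27.8 kHz.
27.8 kHz > fs/2 = 24.45 kHz, folds to fs − 27.8 kHz = 21.1 kHz.
102.8 kHz mod fs = 5 kHz.
5 kHz ≤ fs/2 = 24.45 kHz, appears at 5 kHz.
102.8 kHz and 141.7 kHz both map to 5 kHz.

5 kHz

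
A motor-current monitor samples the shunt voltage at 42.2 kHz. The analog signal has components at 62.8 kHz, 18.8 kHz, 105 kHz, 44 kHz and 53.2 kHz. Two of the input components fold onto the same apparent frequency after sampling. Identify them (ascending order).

fs/2 = 21.1 kHz.
62.8 kHz mod fs = 20.6 kHz.
20.6 kHz ≤ fs/2 = 21.1 kHz, appears at 20.6 kHz.
18.8 kHz ≤ fs/2 = 21.1 kHz, passes unchanged.
105 kHz mod fs = 20.6 kHz.
20.6 kHz ≤ fs/2 = 21.1 kHz, appears at 20.6 kHz.
44 kHz mod fs = 1.8 kHz.
1.8 kHz ≤ fs/2 = 21.1 kHz, appears at 1.8 kHz.
53.2 kHz mod fs = 11 kHz.
11 kHz ≤ fs/2 = 21.1 kHz, appears at 11 kHz.
62.8 kHz and 105 kHz both map to 20.6 kHz.

62.8 kHz, 105 kHz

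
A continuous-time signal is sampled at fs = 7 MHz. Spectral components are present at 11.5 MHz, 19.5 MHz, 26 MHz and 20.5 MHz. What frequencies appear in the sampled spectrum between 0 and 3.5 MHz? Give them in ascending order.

fs/2 = 3.5 MHz.
11.5 MHz mod fs = 4.5 MHz.
4.5 MHz > fs/2 = 3.5 MHz, folds to fs − 4.5 MHz = 2.5 MHz.
19.5 MHz mod fs = 5.5 MHz.
5.5 MHz > fs/2 = 3.5 MHz, folds to fs − 5.5 MHz = 1.5 MHz.
26 MHz mod fs = 5 MHz.
5 MHz > fs/2 = 3.5 MHz, folds to fs − 5 MHz = 2 MHz.
20.5 MHz mod fs = 6.5 MHz.
6.5 MHz > fs/2 = 3.5 MHz, folds to fs − 6.5 MHz = 0.5 MHz.
Distinct values: {0.5 MHz, 1.5 MHz, 2 MHz, 2.5 MHz}.

0.5 MHz, 1.5 MHz, 2 MHz, 2.5 MHz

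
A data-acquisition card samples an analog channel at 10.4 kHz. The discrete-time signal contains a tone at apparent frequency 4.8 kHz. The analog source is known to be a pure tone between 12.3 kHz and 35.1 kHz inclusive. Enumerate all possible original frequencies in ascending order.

15.2 kHz, 16 kHz, 25.6 kHz, 26.4 kHz

Frequencies that alias to 4.8 kHz are k·fs ± 4.8 kHz for integer k ≥ 0.
k=0: 4.8 kHz.
k=1: 5.6 kHz, 15.2 kHz.
k=2: 16 kHz, 25.6 kHz.
k=3: 26.4 kHz, 36 kHz.
k=4: 36.8 kHz, 46.4 kHz.
Within [12.3 kHz, 35.1 kHz]: 15.2 kHz, 16 kHz, 25.6 kHz, 26.4 kHz.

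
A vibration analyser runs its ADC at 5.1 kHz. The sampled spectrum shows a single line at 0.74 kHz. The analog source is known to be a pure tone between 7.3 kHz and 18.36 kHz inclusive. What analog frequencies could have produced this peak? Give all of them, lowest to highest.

9.46 kHz, 10.94 kHz, 14.56 kHz, 16.04 kHz

Frequencies that alias to 0.74 kHz are k·fs ± 0.74 kHz for integer k ≥ 0.
k=0: 0.74 kHz.
k=1: 4.36 kHz, 5.84 kHz.
k=2: 9.46 kHz, 10.94 kHz.
k=3: 14.56 kHz, 16.04 kHz.
k=4: 19.66 kHz, 21.14 kHz.
Within [7.3 kHz, 18.36 kHz]: 9.46 kHz, 10.94 kHz, 14.56 kHz, 16.04 kHz.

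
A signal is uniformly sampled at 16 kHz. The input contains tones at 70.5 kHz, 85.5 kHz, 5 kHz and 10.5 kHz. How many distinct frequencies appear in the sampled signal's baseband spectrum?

fs/2 = 8 kHz.
70.5 kHz mod fs = 6.5 kHz.
6.5 kHz ≤ fs/2 = 8 kHz, appears at 6.5 kHz.
85.5 kHz mod fs = 5.5 kHz.
5.5 kHz ≤ fs/2 = 8 kHz, appears at 5.5 kHz.
5 kHz ≤ fs/2 = 8 kHz, passes unchanged.
10.5 kHz > fs/2 = 8 kHz, folds to fs − 10.5 kHz = 5.5 kHz.
Distinct values: {5 kHz, 5.5 kHz, 6.5 kHz} → 3.

3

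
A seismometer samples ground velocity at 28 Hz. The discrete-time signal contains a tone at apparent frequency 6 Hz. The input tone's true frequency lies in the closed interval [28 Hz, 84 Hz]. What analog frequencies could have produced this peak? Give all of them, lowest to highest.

Frequencies that alias to 6 Hz are k·fs ± 6 Hz for integer k ≥ 0.
k=0: 6 Hz.
k=1: 22 Hz, 34 Hz.
k=2: 50 Hz, 62 Hz.
k=3: 78 Hz, 90 Hz.
k=4: 106 Hz, 118 Hz.
Within [28 Hz, 84 Hz]: 34 Hz, 50 Hz, 62 Hz, 78 Hz.

34 Hz, 50 Hz, 62 Hz, 78 Hz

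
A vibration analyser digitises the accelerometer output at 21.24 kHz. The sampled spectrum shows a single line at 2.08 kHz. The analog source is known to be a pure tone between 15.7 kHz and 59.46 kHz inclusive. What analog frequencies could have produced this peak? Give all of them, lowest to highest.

Frequencies that alias to 2.08 kHz are k·fs ± 2.08 kHz for integer k ≥ 0.
k=0: 2.08 kHz.
k=1: 19.16 kHz, 23.32 kHz.
k=2: 40.4 kHz, 44.56 kHz.
k=3: 61.64 kHz, 65.8 kHz.
Within [15.7 kHz, 59.46 kHz]: 19.16 kHz, 23.32 kHz, 40.4 kHz, 44.56 kHz.

19.16 kHz, 23.32 kHz, 40.4 kHz, 44.56 kHz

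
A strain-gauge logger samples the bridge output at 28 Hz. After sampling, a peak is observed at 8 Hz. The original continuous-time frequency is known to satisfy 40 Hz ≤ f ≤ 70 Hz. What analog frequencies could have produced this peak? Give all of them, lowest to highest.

Frequencies that alias to 8 Hz are k·fs ± 8 Hz for integer k ≥ 0.
k=0: 8 Hz.
k=1: 20 Hz, 36 Hz.
k=2: 48 Hz, 64 Hz.
k=3: 76 Hz, 92 Hz.
Within [40 Hz, 70 Hz]: 48 Hz, 64 Hz.

48 Hz, 64 Hz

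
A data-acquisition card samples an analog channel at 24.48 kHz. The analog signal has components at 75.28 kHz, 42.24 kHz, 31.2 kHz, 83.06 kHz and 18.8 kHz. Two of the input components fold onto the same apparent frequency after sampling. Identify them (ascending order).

fs/2 = 12.24 kHz.
75.28 kHz mod fs = 1.84 kHz.
1.84 kHz ≤ fs/2 = 12.24 kHz, appears at 1.84 kHz.
42.24 kHz mod fs = 17.76 kHz.
17.76 kHz > fs/2 = 12.24 kHz, folds to fs − 17.76 kHz = 6.72 kHz.
31.2 kHz mod fs = 6.72 kHz.
6.72 kHz ≤ fs/2 = 12.24 kHz, appears at 6.72 kHz.
83.06 kHz mod fs = 9.62 kHz.
9.62 kHz ≤ fs/2 = 12.24 kHz, appears at 9.62 kHz.
18.8 kHz > fs/2 = 12.24 kHz, folds to fs − 18.8 kHz = 5.68 kHz.
31.2 kHz and 42.24 kHz both map to 6.72 kHz.

31.2 kHz, 42.24 kHz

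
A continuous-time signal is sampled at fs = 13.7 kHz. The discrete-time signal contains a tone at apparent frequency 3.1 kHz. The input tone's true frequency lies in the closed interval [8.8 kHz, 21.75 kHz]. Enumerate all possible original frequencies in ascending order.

10.6 kHz, 16.8 kHz

Frequencies that alias to 3.1 kHz are k·fs ± 3.1 kHz for integer k ≥ 0.
k=0: 3.1 kHz.
k=1: 10.6 kHz, 16.8 kHz.
k=2: 24.3 kHz, 30.5 kHz.
Within [8.8 kHz, 21.75 kHz]: 10.6 kHz, 16.8 kHz.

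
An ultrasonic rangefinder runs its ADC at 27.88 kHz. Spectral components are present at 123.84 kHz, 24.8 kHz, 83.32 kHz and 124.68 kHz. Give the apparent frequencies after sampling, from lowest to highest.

0.32 kHz, 3.08 kHz, 12.32 kHz, 13.16 kHz

fs/2 = 13.94 kHz.
123.84 kHz mod fs = 12.32 kHz.
12.32 kHz ≤ fs/2 = 13.94 kHz, appears at 12.32 kHz.
24.8 kHz > fs/2 = 13.94 kHz, folds to fs − 24.8 kHz = 3.08 kHz.
83.32 kHz mod fs = 27.56 kHz.
27.56 kHz > fs/2 = 13.94 kHz, folds to fs − 27.56 kHz = 0.32 kHz.
124.68 kHz mod fs = 13.16 kHz.
13.16 kHz ≤ fs/2 = 13.94 kHz, appears at 13.16 kHz.
Distinct values: {0.32 kHz, 3.08 kHz, 12.32 kHz, 13.16 kHz}.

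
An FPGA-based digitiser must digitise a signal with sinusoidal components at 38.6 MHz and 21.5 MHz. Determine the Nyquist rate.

77.2 MHz

Highest-frequency component: 38.6 MHz.
Nyquist rate = 2 × 38.6 MHz = 77.2 MHz.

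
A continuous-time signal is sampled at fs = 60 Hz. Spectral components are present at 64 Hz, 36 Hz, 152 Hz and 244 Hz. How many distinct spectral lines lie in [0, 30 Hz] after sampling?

3

fs/2 = 30 Hz.
64 Hz mod fs = 4 Hz.
4 Hz ≤ fs/2 = 30 Hz, appears at 4 Hz.
36 Hz > fs/2 = 30 Hz, folds to fs − 36 Hz = 24 Hz.
152 Hz mod fs = 32 Hz.
32 Hz > fs/2 = 30 Hz, folds to fs − 32 Hz = 28 Hz.
244 Hz mod fs = 4 Hz.
4 Hz ≤ fs/2 = 30 Hz, appears at 4 Hz.
Distinct values: {4 Hz, 24 Hz, 28 Hz} → 3.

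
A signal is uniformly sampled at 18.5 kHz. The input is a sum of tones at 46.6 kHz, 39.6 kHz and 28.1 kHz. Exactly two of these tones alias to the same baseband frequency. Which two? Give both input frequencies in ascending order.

28.1 kHz, 46.6 kHz

fs/2 = 9.25 kHz.
46.6 kHz mod fs = 9.6 kHz.
9.6 kHz > fs/2 = 9.25 kHz, folds to fs − 9.6 kHz = 8.9 kHz.
39.6 kHz mod fs = 2.6 kHz.
2.6 kHz ≤ fs/2 = 9.25 kHz, appears at 2.6 kHz.
28.1 kHz mod fs = 9.6 kHz.
9.6 kHz > fs/2 = 9.25 kHz, folds to fs − 9.6 kHz = 8.9 kHz.
28.1 kHz and 46.6 kHz both map to 8.9 kHz.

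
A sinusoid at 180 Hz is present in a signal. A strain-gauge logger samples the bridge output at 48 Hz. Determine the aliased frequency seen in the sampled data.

12 Hz

180 Hz mod fs = 36 Hz.
36 Hz > fs/2 = 24 Hz, folds to fs − 36 Hz = 12 Hz.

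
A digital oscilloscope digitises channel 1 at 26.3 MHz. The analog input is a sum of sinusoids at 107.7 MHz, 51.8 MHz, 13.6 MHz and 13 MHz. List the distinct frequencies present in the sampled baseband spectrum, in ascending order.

0.8 MHz, 2.5 MHz, 12.7 MHz, 13 MHz

fs/2 = 13.15 MHz.
107.7 MHz mod fs = 2.5 MHz.
2.5 MHz ≤ fs/2 = 13.15 MHz, appears at 2.5 MHz.
51.8 MHz mod fs = 25.5 MHz.
25.5 MHz > fs/2 = 13.15 MHz, folds to fs − 25.5 MHz = 0.8 MHz.
13.6 MHz > fs/2 = 13.15 MHz, folds to fs − 13.6 MHz = 12.7 MHz.
13 MHz ≤ fs/2 = 13.15 MHz, passes unchanged.
Distinct values: {0.8 MHz, 2.5 MHz, 12.7 MHz, 13 MHz}.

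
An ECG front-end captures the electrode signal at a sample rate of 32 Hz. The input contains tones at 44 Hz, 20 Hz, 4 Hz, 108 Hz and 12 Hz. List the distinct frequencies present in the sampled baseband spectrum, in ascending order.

fs/2 = 16 Hz.
44 Hz mod fs = 12 Hz.
12 Hz ≤ fs/2 = 16 Hz, appears at 12 Hz.
20 Hz > fs/2 = 16 Hz, folds to fs − 20 Hz = 12 Hz.
4 Hz ≤ fs/2 = 16 Hz, passes unchanged.
108 Hz mod fs = 12 Hz.
12 Hz ≤ fs/2 = 16 Hz, appears at 12 Hz.
12 Hz ≤ fs/2 = 16 Hz, passes unchanged.
Distinct values: {4 Hz, 12 Hz}.

4 Hz, 12 Hz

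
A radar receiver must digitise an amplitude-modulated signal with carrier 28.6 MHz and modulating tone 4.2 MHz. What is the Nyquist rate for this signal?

AM sidebands sit at fc ± fm = 24.4 MHz and 32.8 MHz.
Highest-frequency component: 32.8 MHz.
Nyquist rate = 2 × 32.8 MHz = 65.6 MHz.

65.6 MHz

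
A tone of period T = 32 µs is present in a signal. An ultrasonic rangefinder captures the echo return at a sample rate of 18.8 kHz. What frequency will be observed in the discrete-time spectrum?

T = 32 µs → f = 1/T = 31.25 kHz.
31.25 kHz mod fs = 12.45 kHz.
12.45 kHz > fs/2 = 9.4 kHz, folds to fs − 12.45 kHz = 6.35 kHz.

6.35 kHz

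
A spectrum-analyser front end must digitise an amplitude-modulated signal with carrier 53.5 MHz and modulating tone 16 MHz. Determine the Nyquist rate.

139 MHz

AM sidebands sit at fc ± fm = 37.5 MHz and 69.5 MHz.
Highest-frequency component: 69.5 MHz.
Nyquist rate = 2 × 69.5 MHz = 139 MHz.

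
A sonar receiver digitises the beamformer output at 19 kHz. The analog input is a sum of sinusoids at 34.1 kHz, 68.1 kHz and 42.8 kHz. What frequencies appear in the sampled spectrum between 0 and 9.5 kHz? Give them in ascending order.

3.9 kHz, 4.8 kHz, 7.9 kHz

fs/2 = 9.5 kHz.
34.1 kHz mod fs = 15.1 kHz.
15.1 kHz > fs/2 = 9.5 kHz, folds to fs − 15.1 kHz = 3.9 kHz.
68.1 kHz mod fs = 11.1 kHz.
11.1 kHz > fs/2 = 9.5 kHz, folds to fs − 11.1 kHz = 7.9 kHz.
42.8 kHz mod fs = 4.8 kHz.
4.8 kHz ≤ fs/2 = 9.5 kHz, appears at 4.8 kHz.
Distinct values: {3.9 kHz, 4.8 kHz, 7.9 kHz}.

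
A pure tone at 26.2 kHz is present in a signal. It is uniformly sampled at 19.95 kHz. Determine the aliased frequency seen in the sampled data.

26.2 kHz mod fs = 6.25 kHz.
6.25 kHz ≤ fs/2 = 9.975 kHz, appears at 6.25 kHz.

6.25 kHz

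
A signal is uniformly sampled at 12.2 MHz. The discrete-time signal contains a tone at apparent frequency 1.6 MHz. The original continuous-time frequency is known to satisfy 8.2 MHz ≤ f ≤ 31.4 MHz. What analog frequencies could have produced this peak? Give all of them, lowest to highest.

10.6 MHz, 13.8 MHz, 22.8 MHz, 26 MHz

Frequencies that alias to 1.6 MHz are k·fs ± 1.6 MHz for integer k ≥ 0.
k=0: 1.6 MHz.
k=1: 10.6 MHz, 13.8 MHz.
k=2: 22.8 MHz, 26 MHz.
k=3: 35 MHz, 38.2 MHz.
Within [8.2 MHz, 31.4 MHz]: 10.6 MHz, 13.8 MHz, 22.8 MHz, 26 MHz.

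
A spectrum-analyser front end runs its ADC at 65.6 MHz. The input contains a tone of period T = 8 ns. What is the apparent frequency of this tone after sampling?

6.2 MHz

T = 8 ns → f = 1/T = 125 MHz.
125 MHz mod fs = 59.4 MHz.
59.4 MHz > fs/2 = 32.8 MHz, folds to fs − 59.4 MHz = 6.2 MHz.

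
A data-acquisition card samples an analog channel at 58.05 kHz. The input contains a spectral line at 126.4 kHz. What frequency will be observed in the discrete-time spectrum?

126.4 kHz mod fs = 10.3 kHz.
10.3 kHz ≤ fs/2 = 29.025 kHz, appears at 10.3 kHz.

10.3 kHz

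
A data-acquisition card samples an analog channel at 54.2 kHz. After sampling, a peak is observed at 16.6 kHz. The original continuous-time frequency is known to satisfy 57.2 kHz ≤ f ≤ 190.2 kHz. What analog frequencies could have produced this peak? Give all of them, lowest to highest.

Frequencies that alias to 16.6 kHz are k·fs ± 16.6 kHz for integer k ≥ 0.
k=0: 16.6 kHz.
k=1: 37.6 kHz, 70.8 kHz.
k=2: 91.8 kHz, 125 kHz.
k=3: 146 kHz, 179.2 kHz.
k=4: 200.2 kHz, 233.4 kHz.
Within [57.2 kHz, 190.2 kHz]: 70.8 kHz, 91.8 kHz, 125 kHz, 146 kHz, 179.2 kHz.

70.8 kHz, 91.8 kHz, 125 kHz, 146 kHz, 179.2 kHz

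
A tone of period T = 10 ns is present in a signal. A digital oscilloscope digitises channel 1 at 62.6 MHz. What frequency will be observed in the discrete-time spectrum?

T = 10 ns → f = 1/T = 100 MHz.
100 MHz mod fs = 37.4 MHz.
37.4 MHz > fs/2 = 31.3 MHz, folds to fs − 37.4 MHz = 25.2 MHz.

25.2 MHz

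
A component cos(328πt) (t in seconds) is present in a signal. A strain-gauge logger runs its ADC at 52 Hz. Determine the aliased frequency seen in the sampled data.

ω = 328π rad/s → f = ω/(2π) = 164 Hz.
164 Hz mod fs = 8 Hz.
8 Hz ≤ fs/2 = 26 Hz, appears at 8 Hz.

8 Hz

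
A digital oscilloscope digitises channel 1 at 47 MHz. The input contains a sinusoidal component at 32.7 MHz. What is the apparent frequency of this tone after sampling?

32.7 MHz > fs/2 = 23.5 MHz, folds to fs − 32.7 MHz = 14.3 MHz.

14.3 MHz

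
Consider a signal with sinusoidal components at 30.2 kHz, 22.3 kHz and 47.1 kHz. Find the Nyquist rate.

94.2 kHz

Highest-frequency component: 47.1 kHz.
Nyquist rate = 2 × 47.1 kHz = 94.2 kHz.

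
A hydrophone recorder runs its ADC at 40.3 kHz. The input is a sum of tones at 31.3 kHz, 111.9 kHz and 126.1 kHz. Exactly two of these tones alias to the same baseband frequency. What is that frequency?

9 kHz

fs/2 = 20.15 kHz.
31.3 kHz > fs/2 = 20.15 kHz, folds to fs − 31.3 kHz = 9 kHz.
111.9 kHz mod fs = 31.3 kHz.
31.3 kHz > fs/2 = 20.15 kHz, folds to fs − 31.3 kHz = 9 kHz.
126.1 kHz mod fs = 5.2 kHz.
5.2 kHz ≤ fs/2 = 20.15 kHz, appears at 5.2 kHz.
31.3 kHz and 111.9 kHz both map to 9 kHz.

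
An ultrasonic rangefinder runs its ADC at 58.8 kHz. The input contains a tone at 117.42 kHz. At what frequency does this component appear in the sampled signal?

0.18 kHz

117.42 kHz mod fs = 58.62 kHz.
58.62 kHz > fs/2 = 29.4 kHz, folds to fs − 58.62 kHz = 0.18 kHz.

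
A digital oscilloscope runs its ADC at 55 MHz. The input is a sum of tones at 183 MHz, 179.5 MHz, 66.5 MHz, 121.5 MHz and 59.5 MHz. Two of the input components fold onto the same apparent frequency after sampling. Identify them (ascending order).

fs/2 = 27.5 MHz.
183 MHz mod fs = 18 MHz.
18 MHz ≤ fs/2 = 27.5 MHz, appears at 18 MHz.
179.5 MHz mod fs = 14.5 MHz.
14.5 MHz ≤ fs/2 = 27.5 MHz, appears at 14.5 MHz.
66.5 MHz mod fs = 11.5 MHz.
11.5 MHz ≤ fs/2 = 27.5 MHz, appears at 11.5 MHz.
121.5 MHz mod fs = 11.5 MHz.
11.5 MHz ≤ fs/2 = 27.5 MHz, appears at 11.5 MHz.
59.5 MHz mod fs = 4.5 MHz.
4.5 MHz ≤ fs/2 = 27.5 MHz, appears at 4.5 MHz.
66.5 MHz and 121.5 MHz both map to 11.5 MHz.

66.5 MHz, 121.5 MHz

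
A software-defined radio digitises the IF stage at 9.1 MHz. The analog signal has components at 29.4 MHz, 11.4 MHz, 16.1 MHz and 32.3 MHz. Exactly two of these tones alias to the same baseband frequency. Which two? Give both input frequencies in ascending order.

16.1 MHz, 29.4 MHz

fs/2 = 4.55 MHz.
29.4 MHz mod fs = 2.1 MHz.
2.1 MHz ≤ fs/2 = 4.55 MHz, appears at 2.1 MHz.
11.4 MHz mod fs = 2.3 MHz.
2.3 MHz ≤ fs/2 = 4.55 MHz, appears at 2.3 MHz.
16.1 MHz mod fs = 7 MHz.
7 MHz > fs/2 = 4.55 MHz, folds to fs − 7 MHz = 2.1 MHz.
32.3 MHz mod fs = 5 MHz.
5 MHz > fs/2 = 4.55 MHz, folds to fs − 5 MHz = 4.1 MHz.
16.1 MHz and 29.4 MHz both map to 2.1 MHz.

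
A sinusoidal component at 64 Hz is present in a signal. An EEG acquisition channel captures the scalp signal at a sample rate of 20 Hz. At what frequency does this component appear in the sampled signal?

4 Hz

64 Hz mod fs = 4 Hz.
4 Hz ≤ fs/2 = 10 Hz, appears at 4 Hz.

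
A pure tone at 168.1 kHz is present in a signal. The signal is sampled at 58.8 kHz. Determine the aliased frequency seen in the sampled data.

168.1 kHz mod fs = 50.5 kHz.
50.5 kHz > fs/2 = 29.4 kHz, folds to fs − 50.5 kHz = 8.3 kHz.

8.3 kHz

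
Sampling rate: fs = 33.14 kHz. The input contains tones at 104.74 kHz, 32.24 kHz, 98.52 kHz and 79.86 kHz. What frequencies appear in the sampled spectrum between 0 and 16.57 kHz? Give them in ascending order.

fs/2 = 16.57 kHz.
104.74 kHz mod fs = 5.32 kHz.
5.32 kHz ≤ fs/2 = 16.57 kHz, appears at 5.32 kHz.
32.24 kHz > fs/2 = 16.57 kHz, folds to fs − 32.24 kHz = 0.9 kHz.
98.52 kHz mod fs = 32.24 kHz.
32.24 kHz > fs/2 = 16.57 kHz, folds to fs − 32.24 kHz = 0.9 kHz.
79.86 kHz mod fs = 13.58 kHz.
13.58 kHz ≤ fs/2 = 16.57 kHz, appears at 13.58 kHz.
Distinct values: {0.9 kHz, 5.32 kHz, 13.58 kHz}.

0.9 kHz, 5.32 kHz, 13.58 kHz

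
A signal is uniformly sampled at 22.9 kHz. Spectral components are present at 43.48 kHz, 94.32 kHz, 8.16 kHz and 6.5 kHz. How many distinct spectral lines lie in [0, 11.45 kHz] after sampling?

fs/2 = 11.45 kHz.
43.48 kHz mod fs = 20.58 kHz.
20.58 kHz > fs/2 = 11.45 kHz, folds to fs − 20.58 kHz = 2.32 kHz.
94.32 kHz mod fs = 2.72 kHz.
2.72 kHz ≤ fs/2 = 11.45 kHz, appears at 2.72 kHz.
8.16 kHz ≤ fs/2 = 11.45 kHz, passes unchanged.
6.5 kHz ≤ fs/2 = 11.45 kHz, passes unchanged.
Distinct values: {2.32 kHz, 2.72 kHz, 6.5 kHz, 8.16 kHz} → 4.

4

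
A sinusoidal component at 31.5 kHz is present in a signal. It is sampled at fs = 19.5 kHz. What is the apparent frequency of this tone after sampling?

7.5 kHz

31.5 kHz mod fs = 12 kHz.
12 kHz > fs/2 = 9.75 kHz, folds to fs − 12 kHz = 7.5 kHz.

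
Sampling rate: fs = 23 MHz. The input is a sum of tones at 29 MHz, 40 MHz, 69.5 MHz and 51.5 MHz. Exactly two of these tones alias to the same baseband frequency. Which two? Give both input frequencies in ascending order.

fs/2 = 11.5 MHz.
29 MHz mod fs = 6 MHz.
6 MHz ≤ fs/2 = 11.5 MHz, appears at 6 MHz.
40 MHz mod fs = 17 MHz.
17 MHz > fs/2 = 11.5 MHz, folds to fs − 17 MHz = 6 MHz.
69.5 MHz mod fs = 0.5 MHz.
0.5 MHz ≤ fs/2 = 11.5 MHz, appears at 0.5 MHz.
51.5 MHz mod fs = 5.5 MHz.
5.5 MHz ≤ fs/2 = 11.5 MHz, appears at 5.5 MHz.
29 MHz and 40 MHz both map to 6 MHz.

29 MHz, 40 MHz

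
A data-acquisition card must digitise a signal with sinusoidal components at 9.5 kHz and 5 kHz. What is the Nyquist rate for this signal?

19 kHz

Highest-frequency component: 9.5 kHz.
Nyquist rate = 2 × 9.5 kHz = 19 kHz.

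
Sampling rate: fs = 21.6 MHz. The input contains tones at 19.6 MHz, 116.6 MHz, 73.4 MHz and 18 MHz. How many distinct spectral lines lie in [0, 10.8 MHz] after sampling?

3

fs/2 = 10.8 MHz.
19.6 MHz > fs/2 = 10.8 MHz, folds to fs − 19.6 MHz = 2 MHz.
116.6 MHz mod fs = 8.6 MHz.
8.6 MHz ≤ fs/2 = 10.8 MHz, appears at 8.6 MHz.
73.4 MHz mod fs = 8.6 MHz.
8.6 MHz ≤ fs/2 = 10.8 MHz, appears at 8.6 MHz.
18 MHz > fs/2 = 10.8 MHz, folds to fs − 18 MHz = 3.6 MHz.
Distinct values: {2 MHz, 3.6 MHz, 8.6 MHz} → 3.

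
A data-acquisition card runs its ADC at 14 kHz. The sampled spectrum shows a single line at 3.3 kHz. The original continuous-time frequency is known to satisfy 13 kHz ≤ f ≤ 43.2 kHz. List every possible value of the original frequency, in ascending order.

17.3 kHz, 24.7 kHz, 31.3 kHz, 38.7 kHz

Frequencies that alias to 3.3 kHz are k·fs ± 3.3 kHz for integer k ≥ 0.
k=0: 3.3 kHz.
k=1: 10.7 kHz, 17.3 kHz.
k=2: 24.7 kHz, 31.3 kHz.
k=3: 38.7 kHz, 45.3 kHz.
k=4: 52.7 kHz, 59.3 kHz.
Within [13 kHz, 43.2 kHz]: 17.3 kHz, 24.7 kHz, 31.3 kHz, 38.7 kHz.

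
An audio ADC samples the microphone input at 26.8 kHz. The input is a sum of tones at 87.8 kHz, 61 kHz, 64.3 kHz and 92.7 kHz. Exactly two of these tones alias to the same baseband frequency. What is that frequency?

7.4 kHz

fs/2 = 13.4 kHz.
87.8 kHz mod fs = 7.4 kHz.
7.4 kHz ≤ fs/2 = 13.4 kHz, appears at 7.4 kHz.
61 kHz mod fs = 7.4 kHz.
7.4 kHz ≤ fs/2 = 13.4 kHz, appears at 7.4 kHz.
64.3 kHz mod fs = 10.7 kHz.
10.7 kHz ≤ fs/2 = 13.4 kHz, appears at 10.7 kHz.
92.7 kHz mod fs = 12.3 kHz.
12.3 kHz ≤ fs/2 = 13.4 kHz, appears at 12.3 kHz.
61 kHz and 87.8 kHz both map to 7.4 kHz.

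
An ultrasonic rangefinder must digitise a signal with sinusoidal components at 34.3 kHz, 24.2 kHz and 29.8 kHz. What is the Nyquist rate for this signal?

Highest-frequency component: 34.3 kHz.
Nyquist rate = 2 × 34.3 kHz = 68.6 kHz.

68.6 kHz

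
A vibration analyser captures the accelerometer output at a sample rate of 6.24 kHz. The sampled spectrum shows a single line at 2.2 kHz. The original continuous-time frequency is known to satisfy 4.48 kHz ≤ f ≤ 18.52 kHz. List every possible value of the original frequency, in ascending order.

Frequencies that alias to 2.2 kHz are k·fs ± 2.2 kHz for integer k ≥ 0.
k=0: 2.2 kHz.
k=1: 4.04 kHz, 8.44 kHz.
k=2: 10.28 kHz, 14.68 kHz.
k=3: 16.52 kHz, 20.92 kHz.
k=4: 22.76 kHz, 27.16 kHz.
Within [4.48 kHz, 18.52 kHz]: 8.44 kHz, 10.28 kHz, 14.68 kHz, 16.52 kHz.

8.44 kHz, 10.28 kHz, 14.68 kHz, 16.52 kHz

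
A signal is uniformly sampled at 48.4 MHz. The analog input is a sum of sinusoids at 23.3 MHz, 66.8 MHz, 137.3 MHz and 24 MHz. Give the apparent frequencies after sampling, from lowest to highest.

7.9 MHz, 18.4 MHz, 23.3 MHz, 24 MHz

fs/2 = 24.2 MHz.
23.3 MHz ≤ fs/2 = 24.2 MHz, passes unchanged.
66.8 MHz mod fs = 18.4 MHz.
18.4 MHz ≤ fs/2 = 24.2 MHz, appears at 18.4 MHz.
137.3 MHz mod fs = 40.5 MHz.
40.5 MHz > fs/2 = 24.2 MHz, folds to fs − 40.5 MHz = 7.9 MHz.
24 MHz ≤ fs/2 = 24.2 MHz, passes unchanged.
Distinct values: {7.9 MHz, 18.4 MHz, 23.3 MHz, 24 MHz}.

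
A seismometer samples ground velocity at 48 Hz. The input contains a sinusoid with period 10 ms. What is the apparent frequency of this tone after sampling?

T = 10 ms → f = 1/T = 100 Hz.
100 Hz mod fs = 4 Hz.
4 Hz ≤ fs/2 = 24 Hz, appears at 4 Hz.

4 Hz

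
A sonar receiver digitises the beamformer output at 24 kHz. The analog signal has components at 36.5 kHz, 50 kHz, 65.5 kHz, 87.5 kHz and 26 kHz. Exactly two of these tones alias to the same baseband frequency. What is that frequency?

fs/2 = 12 kHz.
36.5 kHz mod fs = 12.5 kHz.
12.5 kHz > fs/2 = 12 kHz, folds to fs − 12.5 kHz = 11.5 kHz.
50 kHz mod fs = 2 kHz.
2 kHz ≤ fs/2 = 12 kHz, appears at 2 kHz.
65.5 kHz mod fs = 17.5 kHz.
17.5 kHz > fs/2 = 12 kHz, folds to fs − 17.5 kHz = 6.5 kHz.
87.5 kHz mod fs = 15.5 kHz.
15.5 kHz > fs/2 = 12 kHz, folds to fs − 15.5 kHz = 8.5 kHz.
26 kHz mod fs = 2 kHz.
2 kHz ≤ fs/2 = 12 kHz, appears at 2 kHz.
26 kHz and 50 kHz both map to 2 kHz.

2 kHz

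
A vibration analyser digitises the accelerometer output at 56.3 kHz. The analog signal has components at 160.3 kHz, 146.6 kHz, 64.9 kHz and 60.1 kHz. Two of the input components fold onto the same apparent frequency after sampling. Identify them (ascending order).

64.9 kHz, 160.3 kHz

fs/2 = 28.15 kHz.
160.3 kHz mod fs = 47.7 kHz.
47.7 kHz > fs/2 = 28.15 kHz, folds to fs − 47.7 kHz = 8.6 kHz.
146.6 kHz mod fs = 34 kHz.
34 kHz > fs/2 = 28.15 kHz, folds to fs − 34 kHz = 22.3 kHz.
64.9 kHz mod fs = 8.6 kHz.
8.6 kHz ≤ fs/2 = 28.15 kHz, appears at 8.6 kHz.
60.1 kHz mod fs = 3.8 kHz.
3.8 kHz ≤ fs/2 = 28.15 kHz, appears at 3.8 kHz.
64.9 kHz and 160.3 kHz both map to 8.6 kHz.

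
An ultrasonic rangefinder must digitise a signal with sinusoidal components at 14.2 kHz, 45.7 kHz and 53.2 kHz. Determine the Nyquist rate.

Highest-frequency component: 53.2 kHz.
Nyquist rate = 2 × 53.2 kHz = 106.4 kHz.

106.4 kHz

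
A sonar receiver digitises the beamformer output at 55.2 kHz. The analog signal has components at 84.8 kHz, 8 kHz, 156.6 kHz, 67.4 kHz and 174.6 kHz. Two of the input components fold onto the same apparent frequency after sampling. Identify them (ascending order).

156.6 kHz, 174.6 kHz

fs/2 = 27.6 kHz.
84.8 kHz mod fs = 29.6 kHz.
29.6 kHz > fs/2 = 27.6 kHz, folds to fs − 29.6 kHz = 25.6 kHz.
8 kHz ≤ fs/2 = 27.6 kHz, passes unchanged.
156.6 kHz mod fs = 46.2 kHz.
46.2 kHz > fs/2 = 27.6 kHz, folds to fs − 46.2 kHz = 9 kHz.
67.4 kHz mod fs = 12.2 kHz.
12.2 kHz ≤ fs/2 = 27.6 kHz, appears at 12.2 kHz.
174.6 kHz mod fs = 9 kHz.
9 kHz ≤ fs/2 = 27.6 kHz, appears at 9 kHz.
156.6 kHz and 174.6 kHz both map to 9 kHz.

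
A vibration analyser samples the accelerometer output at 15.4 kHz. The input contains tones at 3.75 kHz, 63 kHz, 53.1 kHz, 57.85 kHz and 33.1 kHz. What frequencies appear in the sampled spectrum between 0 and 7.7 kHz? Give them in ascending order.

fs/2 = 7.7 kHz.
3.75 kHz ≤ fs/2 = 7.7 kHz, passes unchanged.
63 kHz mod fs = 1.4 kHz.
1.4 kHz ≤ fs/2 = 7.7 kHz, appears at 1.4 kHz.
53.1 kHz mod fs = 6.9 kHz.
6.9 kHz ≤ fs/2 = 7.7 kHz, appears at 6.9 kHz.
57.85 kHz mod fs = 11.65 kHz.
11.65 kHz > fs/2 = 7.7 kHz, folds to fs − 11.65 kHz = 3.75 kHz.
33.1 kHz mod fs = 2.3 kHz.
2.3 kHz ≤ fs/2 = 7.7 kHz, appears at 2.3 kHz.
Distinct values: {1.4 kHz, 2.3 kHz, 3.75 kHz, 6.9 kHz}.

1.4 kHz, 2.3 kHz, 3.75 kHz, 6.9 kHz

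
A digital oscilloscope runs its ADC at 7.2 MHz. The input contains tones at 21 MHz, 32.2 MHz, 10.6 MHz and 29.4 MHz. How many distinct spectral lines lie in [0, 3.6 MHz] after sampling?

fs/2 = 3.6 MHz.
21 MHz mod fs = 6.6 MHz.
6.6 MHz > fs/2 = 3.6 MHz, folds to fs − 6.6 MHz = 0.6 MHz.
32.2 MHz mod fs = 3.4 MHz.
3.4 MHz ≤ fs/2 = 3.6 MHz, appears at 3.4 MHz.
10.6 MHz mod fs = 3.4 MHz.
3.4 MHz ≤ fs/2 = 3.6 MHz, appears at 3.4 MHz.
29.4 MHz mod fs = 0.6 MHz.
0.6 MHz ≤ fs/2 = 3.6 MHz, appears at 0.6 MHz.
Distinct values: {0.6 MHz, 3.4 MHz} → 2.

2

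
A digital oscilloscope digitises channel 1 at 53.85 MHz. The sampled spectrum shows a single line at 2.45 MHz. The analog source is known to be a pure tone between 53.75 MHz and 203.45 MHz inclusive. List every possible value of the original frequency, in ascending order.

Frequencies that alias to 2.45 MHz are k·fs ± 2.45 MHz for integer k ≥ 0.
k=0: 2.45 MHz.
k=1: 51.4 MHz, 56.3 MHz.
k=2: 105.25 MHz, 110.15 MHz.
k=3: 159.1 MHz, 164 MHz.
k=4: 212.95 MHz, 217.85 MHz.
Within [53.75 MHz, 203.45 MHz]: 56.3 MHz, 105.25 MHz, 110.15 MHz, 159.1 MHz, 164 MHz.

56.3 MHz, 105.25 MHz, 110.15 MHz, 159.1 MHz, 164 MHz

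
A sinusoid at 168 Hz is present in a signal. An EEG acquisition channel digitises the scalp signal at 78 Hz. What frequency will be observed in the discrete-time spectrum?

168 Hz mod fs = 12 Hz.
12 Hz ≤ fs/2 = 39 Hz, appears at 12 Hz.

12 Hz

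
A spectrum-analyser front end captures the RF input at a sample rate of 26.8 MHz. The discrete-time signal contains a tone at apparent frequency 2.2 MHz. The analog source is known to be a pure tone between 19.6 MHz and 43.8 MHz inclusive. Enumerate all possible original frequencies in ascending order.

24.6 MHz, 29 MHz

Frequencies that alias to 2.2 MHz are k·fs ± 2.2 MHz for integer k ≥ 0.
k=0: 2.2 MHz.
k=1: 24.6 MHz, 29 MHz.
k=2: 51.4 MHz, 55.8 MHz.
Within [19.6 MHz, 43.8 MHz]: 24.6 MHz, 29 MHz.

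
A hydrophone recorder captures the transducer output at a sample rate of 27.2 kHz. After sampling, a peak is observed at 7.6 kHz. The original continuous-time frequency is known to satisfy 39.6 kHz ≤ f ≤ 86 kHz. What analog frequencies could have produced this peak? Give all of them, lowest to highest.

46.8 kHz, 62 kHz, 74 kHz

Frequencies that alias to 7.6 kHz are k·fs ± 7.6 kHz for integer k ≥ 0.
k=0: 7.6 kHz.
k=1: 19.6 kHz, 34.8 kHz.
k=2: 46.8 kHz, 62 kHz.
k=3: 74 kHz, 89.2 kHz.
k=4: 101.2 kHz, 116.4 kHz.
Within [39.6 kHz, 86 kHz]: 46.8 kHz, 62 kHz, 74 kHz.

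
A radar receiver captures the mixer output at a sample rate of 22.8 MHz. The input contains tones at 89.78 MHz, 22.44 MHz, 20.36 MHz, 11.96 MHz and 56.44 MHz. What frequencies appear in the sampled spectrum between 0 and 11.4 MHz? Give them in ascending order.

fs/2 = 11.4 MHz.
89.78 MHz mod fs = 21.38 MHz.
21.38 MHz > fs/2 = 11.4 MHz, folds to fs − 21.38 MHz = 1.42 MHz.
22.44 MHz > fs/2 = 11.4 MHz, folds to fs − 22.44 MHz = 0.36 MHz.
20.36 MHz > fs/2 = 11.4 MHz, folds to fs − 20.36 MHz = 2.44 MHz.
11.96 MHz > fs/2 = 11.4 MHz, folds to fs − 11.96 MHz = 10.84 MHz.
56.44 MHz mod fs = 10.84 MHz.
10.84 MHz ≤ fs/2 = 11.4 MHz, appears at 10.84 MHz.
Distinct values: {0.36 MHz, 1.42 MHz, 2.44 MHz, 10.84 MHz}.

0.36 MHz, 1.42 MHz, 2.44 MHz, 10.84 MHz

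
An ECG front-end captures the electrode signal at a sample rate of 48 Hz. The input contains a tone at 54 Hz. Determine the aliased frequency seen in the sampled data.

54 Hz mod fs = 6 Hz.
6 Hz ≤ fs/2 = 24 Hz, appears at 6 Hz.

6 Hz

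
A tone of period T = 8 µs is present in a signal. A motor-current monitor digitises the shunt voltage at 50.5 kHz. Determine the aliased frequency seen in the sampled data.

24 kHz

T = 8 µs → f = 1/T = 125 kHz.
125 kHz mod fs = 24 kHz.
24 kHz ≤ fs/2 = 25.25 kHz, appears at 24 kHz.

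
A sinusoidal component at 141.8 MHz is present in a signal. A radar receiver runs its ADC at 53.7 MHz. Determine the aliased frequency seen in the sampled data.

141.8 MHz mod fs = 34.4 MHz.
34.4 MHz > fs/2 = 26.85 MHz, folds to fs − 34.4 MHz = 19.3 MHz.

19.3 MHz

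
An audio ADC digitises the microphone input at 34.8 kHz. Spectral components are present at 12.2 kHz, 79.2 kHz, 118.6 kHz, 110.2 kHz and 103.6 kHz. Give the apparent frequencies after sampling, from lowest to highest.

0.8 kHz, 5.8 kHz, 9.6 kHz, 12.2 kHz, 14.2 kHz

fs/2 = 17.4 kHz.
12.2 kHz ≤ fs/2 = 17.4 kHz, passes unchanged.
79.2 kHz mod fs = 9.6 kHz.
9.6 kHz ≤ fs/2 = 17.4 kHz, appears at 9.6 kHz.
118.6 kHz mod fs = 14.2 kHz.
14.2 kHz ≤ fs/2 = 17.4 kHz, appears at 14.2 kHz.
110.2 kHz mod fs = 5.8 kHz.
5.8 kHz ≤ fs/2 = 17.4 kHz, appears at 5.8 kHz.
103.6 kHz mod fs = 34 kHz.
34 kHz > fs/2 = 17.4 kHz, folds to fs − 34 kHz = 0.8 kHz.
Distinct values: {0.8 kHz, 5.8 kHz, 9.6 kHz, 12.2 kHz, 14.2 kHz}.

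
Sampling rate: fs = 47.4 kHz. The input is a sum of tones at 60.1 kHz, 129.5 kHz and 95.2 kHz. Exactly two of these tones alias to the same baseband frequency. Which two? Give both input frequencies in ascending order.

60.1 kHz, 129.5 kHz

fs/2 = 23.7 kHz.
60.1 kHz mod fs = 12.7 kHz.
12.7 kHz ≤ fs/2 = 23.7 kHz, appears at 12.7 kHz.
129.5 kHz mod fs = 34.7 kHz.
34.7 kHz > fs/2 = 23.7 kHz, folds to fs − 34.7 kHz = 12.7 kHz.
95.2 kHz mod fs = 0.4 kHz.
0.4 kHz ≤ fs/2 = 23.7 kHz, appears at 0.4 kHz.
60.1 kHz and 129.5 kHz both map to 12.7 kHz.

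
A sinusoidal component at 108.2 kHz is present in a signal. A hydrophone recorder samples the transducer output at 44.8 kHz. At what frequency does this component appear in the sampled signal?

108.2 kHz mod fs = 18.6 kHz.
18.6 kHz ≤ fs/2 = 22.4 kHz, appears at 18.6 kHz.

18.6 kHz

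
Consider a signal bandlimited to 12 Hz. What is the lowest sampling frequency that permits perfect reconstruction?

24 Hz

Nyquist rate = 2 × 12 Hz = 24 Hz.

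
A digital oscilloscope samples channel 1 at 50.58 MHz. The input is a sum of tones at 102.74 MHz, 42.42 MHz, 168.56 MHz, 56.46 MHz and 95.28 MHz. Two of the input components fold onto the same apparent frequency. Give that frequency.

fs/2 = 25.29 MHz.
102.74 MHz mod fs = 1.58 MHz.
1.58 MHz ≤ fs/2 = 25.29 MHz, appears at 1.58 MHz.
42.42 MHz > fs/2 = 25.29 MHz, folds to fs − 42.42 MHz = 8.16 MHz.
168.56 MHz mod fs = 16.82 MHz.
16.82 MHz ≤ fs/2 = 25.29 MHz, appears at 16.82 MHz.
56.46 MHz mod fs = 5.88 MHz.
5.88 MHz ≤ fs/2 = 25.29 MHz, appears at 5.88 MHz.
95.28 MHz mod fs = 44.7 MHz.
44.7 MHz > fs/2 = 25.29 MHz, folds to fs − 44.7 MHz = 5.88 MHz.
56.46 MHz and 95.28 MHz both map to 5.88 MHz.

5.88 MHz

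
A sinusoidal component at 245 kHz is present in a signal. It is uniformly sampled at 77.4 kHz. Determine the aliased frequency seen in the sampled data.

12.8 kHz

245 kHz mod fs = 12.8 kHz.
12.8 kHz ≤ fs/2 = 38.7 kHz, appears at 12.8 kHz.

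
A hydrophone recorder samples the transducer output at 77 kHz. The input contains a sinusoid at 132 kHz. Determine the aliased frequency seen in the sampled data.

132 kHz mod fs = 55 kHz.
55 kHz > fs/2 = 38.5 kHz, folds to fs − 55 kHz = 22 kHz.

22 kHz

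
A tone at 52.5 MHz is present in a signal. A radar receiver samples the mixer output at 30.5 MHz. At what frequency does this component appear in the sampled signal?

52.5 MHz mod fs = 22 MHz.
22 MHz > fs/2 = 15.25 MHz, folds to fs − 22 MHz = 8.5 MHz.

8.5 MHz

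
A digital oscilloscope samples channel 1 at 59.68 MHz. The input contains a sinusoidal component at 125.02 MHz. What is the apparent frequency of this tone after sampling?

5.66 MHz

125.02 MHz mod fs = 5.66 MHz.
5.66 MHz ≤ fs/2 = 29.84 MHz, appears at 5.66 MHz.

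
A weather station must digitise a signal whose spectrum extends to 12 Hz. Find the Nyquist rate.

Nyquist rate = 2 × 12 Hz = 24 Hz.

24 Hz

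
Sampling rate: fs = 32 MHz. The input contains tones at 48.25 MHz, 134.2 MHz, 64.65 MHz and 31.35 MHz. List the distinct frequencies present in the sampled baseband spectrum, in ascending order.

fs/2 = 16 MHz.
48.25 MHz mod fs = 16.25 MHz.
16.25 MHz > fs/2 = 16 MHz, folds to fs − 16.25 MHz = 15.75 MHz.
134.2 MHz mod fs = 6.2 MHz.
6.2 MHz ≤ fs/2 = 16 MHz, appears at 6.2 MHz.
64.65 MHz mod fs = 0.65 MHz.
0.65 MHz ≤ fs/2 = 16 MHz, appears at 0.65 MHz.
31.35 MHz > fs/2 = 16 MHz, folds to fs − 31.35 MHz = 0.65 MHz.
Distinct values: {0.65 MHz, 6.2 MHz, 15.75 MHz}.

0.65 MHz, 6.2 MHz, 15.75 MHz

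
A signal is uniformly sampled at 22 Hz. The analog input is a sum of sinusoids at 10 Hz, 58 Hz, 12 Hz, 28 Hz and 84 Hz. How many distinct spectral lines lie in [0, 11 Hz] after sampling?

fs/2 = 11 Hz.
10 Hz ≤ fs/2 = 11 Hz, passes unchanged.
58 Hz mod fs = 14 Hz.
14 Hz > fs/2 = 11 Hz, folds to fs − 14 Hz = 8 Hz.
12 Hz > fs/2 = 11 Hz, folds to fs − 12 Hz = 10 Hz.
28 Hz mod fs = 6 Hz.
6 Hz ≤ fs/2 = 11 Hz, appears at 6 Hz.
84 Hz mod fs = 18 Hz.
18 Hz > fs/2 = 11 Hz, folds to fs − 18 Hz = 4 Hz.
Distinct values: {4 Hz, 6 Hz, 8 Hz, 10 Hz} → 4.

4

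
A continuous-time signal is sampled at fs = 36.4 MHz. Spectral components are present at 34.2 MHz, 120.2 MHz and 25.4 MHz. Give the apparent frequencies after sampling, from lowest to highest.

2.2 MHz, 11 MHz

fs/2 = 18.2 MHz.
34.2 MHz > fs/2 = 18.2 MHz, folds to fs − 34.2 MHz = 2.2 MHz.
120.2 MHz mod fs = 11 MHz.
11 MHz ≤ fs/2 = 18.2 MHz, appears at 11 MHz.
25.4 MHz > fs/2 = 18.2 MHz, folds to fs − 25.4 MHz = 11 MHz.
Distinct values: {2.2 MHz, 11 MHz}.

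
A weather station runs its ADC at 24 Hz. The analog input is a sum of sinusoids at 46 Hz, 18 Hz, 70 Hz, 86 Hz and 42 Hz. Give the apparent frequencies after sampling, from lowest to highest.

2 Hz, 6 Hz, 10 Hz

fs/2 = 12 Hz.
46 Hz mod fs = 22 Hz.
22 Hz > fs/2 = 12 Hz, folds to fs − 22 Hz = 2 Hz.
18 Hz > fs/2 = 12 Hz, folds to fs − 18 Hz = 6 Hz.
70 Hz mod fs = 22 Hz.
22 Hz > fs/2 = 12 Hz, folds to fs − 22 Hz = 2 Hz.
86 Hz mod fs = 14 Hz.
14 Hz > fs/2 = 12 Hz, folds to fs − 14 Hz = 10 Hz.
42 Hz mod fs = 18 Hz.
18 Hz > fs/2 = 12 Hz, folds to fs − 18 Hz = 6 Hz.
Distinct values: {2 Hz, 6 Hz, 10 Hz}.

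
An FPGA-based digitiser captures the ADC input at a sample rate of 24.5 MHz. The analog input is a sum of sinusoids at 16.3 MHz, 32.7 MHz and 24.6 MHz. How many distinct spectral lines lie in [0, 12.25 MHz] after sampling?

2

fs/2 = 12.25 MHz.
16.3 MHz > fs/2 = 12.25 MHz, folds to fs − 16.3 MHz = 8.2 MHz.
32.7 MHz mod fs = 8.2 MHz.
8.2 MHz ≤ fs/2 = 12.25 MHz, appears at 8.2 MHz.
24.6 MHz mod fs = 0.1 MHz.
0.1 MHz ≤ fs/2 = 12.25 MHz, appears at 0.1 MHz.
Distinct values: {0.1 MHz, 8.2 MHz} → 2.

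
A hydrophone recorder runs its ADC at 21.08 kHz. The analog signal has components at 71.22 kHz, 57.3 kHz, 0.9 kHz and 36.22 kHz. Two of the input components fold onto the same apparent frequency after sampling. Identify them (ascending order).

36.22 kHz, 57.3 kHz

fs/2 = 10.54 kHz.
71.22 kHz mod fs = 7.98 kHz.
7.98 kHz ≤ fs/2 = 10.54 kHz, appears at 7.98 kHz.
57.3 kHz mod fs = 15.14 kHz.
15.14 kHz > fs/2 = 10.54 kHz, folds to fs − 15.14 kHz = 5.94 kHz.
0.9 kHz ≤ fs/2 = 10.54 kHz, passes unchanged.
36.22 kHz mod fs = 15.14 kHz.
15.14 kHz > fs/2 = 10.54 kHz, folds to fs − 15.14 kHz = 5.94 kHz.
36.22 kHz and 57.3 kHz both map to 5.94 kHz.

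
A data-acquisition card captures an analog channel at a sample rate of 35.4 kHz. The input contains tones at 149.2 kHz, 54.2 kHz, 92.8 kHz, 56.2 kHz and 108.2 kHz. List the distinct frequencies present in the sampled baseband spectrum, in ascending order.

fs/2 = 17.7 kHz.
149.2 kHz mod fs = 7.6 kHz.
7.6 kHz ≤ fs/2 = 17.7 kHz, appears at 7.6 kHz.
54.2 kHz mod fs = 18.8 kHz.
18.8 kHz > fs/2 = 17.7 kHz, folds to fs − 18.8 kHz = 16.6 kHz.
92.8 kHz mod fs = 22 kHz.
22 kHz > fs/2 = 17.7 kHz, folds to fs − 22 kHz = 13.4 kHz.
56.2 kHz mod fs = 20.8 kHz.
20.8 kHz > fs/2 = 17.7 kHz, folds to fs − 20.8 kHz = 14.6 kHz.
108.2 kHz mod fs = 2 kHz.
2 kHz ≤ fs/2 = 17.7 kHz, appears at 2 kHz.
Distinct values: {2 kHz, 7.6 kHz, 13.4 kHz, 14.6 kHz, 16.6 kHz}.

2 kHz, 7.6 kHz, 13.4 kHz, 14.6 kHz, 16.6 kHz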